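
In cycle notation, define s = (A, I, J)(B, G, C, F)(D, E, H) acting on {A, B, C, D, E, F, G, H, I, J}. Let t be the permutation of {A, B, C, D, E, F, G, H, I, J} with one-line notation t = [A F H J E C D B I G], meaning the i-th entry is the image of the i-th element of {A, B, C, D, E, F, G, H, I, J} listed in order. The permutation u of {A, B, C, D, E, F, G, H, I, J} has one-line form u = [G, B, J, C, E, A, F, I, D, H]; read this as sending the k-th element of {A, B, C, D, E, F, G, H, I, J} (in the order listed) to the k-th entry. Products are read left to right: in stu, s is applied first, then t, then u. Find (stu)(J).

G

Chase J: s(J) = A; t(A) = A; u(A) = G. Hence (stu)(J) = G.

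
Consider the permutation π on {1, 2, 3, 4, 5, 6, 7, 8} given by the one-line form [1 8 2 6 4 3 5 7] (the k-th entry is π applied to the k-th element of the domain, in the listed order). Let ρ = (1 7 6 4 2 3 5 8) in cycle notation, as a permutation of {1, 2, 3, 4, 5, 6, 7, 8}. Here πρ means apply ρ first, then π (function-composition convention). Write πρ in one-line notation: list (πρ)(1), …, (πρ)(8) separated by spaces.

For each element, apply ρ then π: 1 → 7 → 5; 2 → 3 → 2; 3 → 5 → 4; 4 → 2 → 8; 5 → 8 → 7; 6 → 4 → 6; 7 → 6 → 3; 8 → 1 → 1.
So πρ in one-line form is 5 2 4 8 7 6 3 1.

5 2 4 8 7 6 3 1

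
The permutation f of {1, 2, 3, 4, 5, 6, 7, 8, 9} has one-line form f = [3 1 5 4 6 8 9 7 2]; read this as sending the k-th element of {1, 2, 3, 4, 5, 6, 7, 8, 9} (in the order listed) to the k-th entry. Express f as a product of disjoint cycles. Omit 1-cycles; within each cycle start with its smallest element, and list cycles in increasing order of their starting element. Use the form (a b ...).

From 1: 1 → 3 → 5 → 6 → 8 → 7 → 9 → 2 → 1, closing the cycle (1 3 5 6 8 7 9 2).
Continuing from each remaining unvisited element yields (1 3 5 6 8 7 9 2).

(1 3 5 6 8 7 9 2)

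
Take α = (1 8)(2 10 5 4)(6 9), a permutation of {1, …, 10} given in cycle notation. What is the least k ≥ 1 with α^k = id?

The disjoint cycles have lengths 4, 2, 2, 1, 1.
The order of α is the least common multiple of its cycle lengths: lcm(4, 2, 2) = 4.

4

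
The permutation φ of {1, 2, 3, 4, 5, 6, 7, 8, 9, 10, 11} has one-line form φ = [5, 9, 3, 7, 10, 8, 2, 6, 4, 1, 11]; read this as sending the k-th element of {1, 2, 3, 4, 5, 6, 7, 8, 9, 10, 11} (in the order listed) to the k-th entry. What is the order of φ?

12

Decomposing into disjoint cycles gives cycle lengths 4, 3, 2, 1, 1.
The order is lcm(4, 3, 2) = 12.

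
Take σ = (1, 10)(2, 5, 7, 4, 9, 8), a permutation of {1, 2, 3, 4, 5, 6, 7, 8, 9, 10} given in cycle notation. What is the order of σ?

The disjoint cycles have lengths 6, 2, 1, 1.
The order of σ is the least common multiple of its cycle lengths: lcm(6, 2) = 6.

6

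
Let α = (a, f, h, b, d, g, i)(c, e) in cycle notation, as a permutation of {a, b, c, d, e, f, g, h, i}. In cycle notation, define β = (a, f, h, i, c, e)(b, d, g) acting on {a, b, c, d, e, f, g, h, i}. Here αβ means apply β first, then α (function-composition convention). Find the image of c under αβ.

c

β(c) = e, then α(e) = c; composing gives (αβ)(c) = c.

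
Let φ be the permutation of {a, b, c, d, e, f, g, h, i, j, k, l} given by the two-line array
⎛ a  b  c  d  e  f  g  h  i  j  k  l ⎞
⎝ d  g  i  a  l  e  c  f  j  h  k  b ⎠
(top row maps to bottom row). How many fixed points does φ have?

The fixed points (elements with φ(x) = x) are {k}, so there is 1.

1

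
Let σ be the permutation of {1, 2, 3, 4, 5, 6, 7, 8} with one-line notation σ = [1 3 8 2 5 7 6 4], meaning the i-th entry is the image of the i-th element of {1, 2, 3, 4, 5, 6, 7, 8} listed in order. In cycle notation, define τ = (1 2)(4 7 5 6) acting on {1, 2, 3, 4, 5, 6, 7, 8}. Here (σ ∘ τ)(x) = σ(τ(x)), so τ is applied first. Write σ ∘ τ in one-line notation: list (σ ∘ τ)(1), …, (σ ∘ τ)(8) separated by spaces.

For each element, apply τ then σ: 1 → 2 → 3; 2 → 1 → 1; 3 → 3 → 8; 4 → 7 → 6; 5 → 6 → 7; 6 → 4 → 2; 7 → 5 → 5; 8 → 8 → 4.
So σ ∘ τ in one-line form is 3 1 8 6 7 2 5 4.

3 1 8 6 7 2 5 4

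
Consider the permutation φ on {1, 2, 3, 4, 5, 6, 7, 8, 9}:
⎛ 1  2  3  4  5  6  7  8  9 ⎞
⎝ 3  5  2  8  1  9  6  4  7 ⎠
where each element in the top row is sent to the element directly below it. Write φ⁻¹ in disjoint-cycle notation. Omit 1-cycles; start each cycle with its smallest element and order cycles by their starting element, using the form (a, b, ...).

(1, 5, 2, 3)(4, 8)(6, 7, 9)

First write φ in disjoint cycles: (1, 3, 2, 5)(4, 8)(6, 9, 7).
Reversing each cycle (and rotating so the smallest element leads) gives φ⁻¹ = (1, 5, 2, 3)(4, 8)(6, 7, 9).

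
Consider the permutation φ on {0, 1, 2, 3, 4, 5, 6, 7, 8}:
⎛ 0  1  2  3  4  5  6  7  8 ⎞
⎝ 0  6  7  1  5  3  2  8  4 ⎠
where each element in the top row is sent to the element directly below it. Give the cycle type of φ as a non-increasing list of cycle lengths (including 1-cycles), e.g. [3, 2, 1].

[8, 1]

The disjoint cycles are (0)(1, 6, 2, 7, 8, 4, 5, 3), with lengths 8, 1 in non-increasing order.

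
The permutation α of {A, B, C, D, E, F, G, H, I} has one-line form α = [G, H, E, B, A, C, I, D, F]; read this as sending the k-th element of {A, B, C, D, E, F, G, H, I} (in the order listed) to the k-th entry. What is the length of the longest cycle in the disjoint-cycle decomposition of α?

6

Decomposing into disjoint cycles gives (A, G, I, F, C, E)(B, H, D); the longest has length 6.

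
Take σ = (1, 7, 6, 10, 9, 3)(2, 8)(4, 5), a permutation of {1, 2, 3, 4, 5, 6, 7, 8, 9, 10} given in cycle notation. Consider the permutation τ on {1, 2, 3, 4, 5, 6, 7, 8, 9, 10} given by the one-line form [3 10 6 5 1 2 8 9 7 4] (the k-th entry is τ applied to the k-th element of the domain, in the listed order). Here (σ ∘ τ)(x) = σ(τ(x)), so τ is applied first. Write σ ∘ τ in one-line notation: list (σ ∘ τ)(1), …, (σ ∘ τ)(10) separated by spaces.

1 9 10 4 7 8 2 3 6 5

Chase each element through τ then σ: 1 → 3 → 1; 2 → 10 → 9; 3 → 6 → 10; 4 → 5 → 4; 5 → 1 → 7; 6 → 2 → 8; 7 → 8 → 2; 8 → 9 → 3; 9 → 7 → 6; 10 → 4 → 5.
So σ ∘ τ in one-line form is 1 9 10 4 7 8 2 3 6 5.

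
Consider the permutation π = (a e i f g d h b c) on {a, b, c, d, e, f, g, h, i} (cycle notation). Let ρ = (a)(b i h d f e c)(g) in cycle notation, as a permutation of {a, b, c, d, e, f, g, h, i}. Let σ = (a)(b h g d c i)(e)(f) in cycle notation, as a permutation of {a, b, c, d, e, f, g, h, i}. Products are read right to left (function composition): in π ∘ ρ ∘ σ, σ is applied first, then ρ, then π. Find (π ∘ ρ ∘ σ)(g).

g

(π ∘ ρ ∘ σ)(g) = π(ρ(σ(g))). σ(g) = d, then ρ(d) = f, then π(f) = g, so the result is g.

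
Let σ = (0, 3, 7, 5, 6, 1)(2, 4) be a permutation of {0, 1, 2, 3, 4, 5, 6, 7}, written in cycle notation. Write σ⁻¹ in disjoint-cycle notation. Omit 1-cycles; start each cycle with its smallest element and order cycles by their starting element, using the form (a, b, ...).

(0, 1, 6, 5, 7, 3)(2, 4)

If σ sends a → b within a cycle, σ⁻¹ sends b → a; equivalently, reverse each cycle.
Reversing each cycle of σ and rotating so the smallest element leads gives (0, 1, 6, 5, 7, 3)(2, 4).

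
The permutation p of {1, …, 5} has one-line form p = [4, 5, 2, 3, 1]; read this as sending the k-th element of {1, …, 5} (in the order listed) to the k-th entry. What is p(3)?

3 is element number 3 of the domain, and entry number 3 of the one-line form is 2, so p(3) = 2.

2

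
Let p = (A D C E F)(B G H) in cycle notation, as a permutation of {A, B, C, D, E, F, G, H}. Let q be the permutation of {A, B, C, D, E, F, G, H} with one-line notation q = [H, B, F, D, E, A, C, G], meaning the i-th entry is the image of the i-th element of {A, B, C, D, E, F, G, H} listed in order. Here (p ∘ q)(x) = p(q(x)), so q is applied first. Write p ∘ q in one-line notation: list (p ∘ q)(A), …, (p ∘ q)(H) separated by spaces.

Chase each element through q then p: A → H → B; B → B → G; C → F → A; D → D → C; E → E → F; F → A → D; G → C → E; H → G → H.
So p ∘ q in one-line form is B G A C F D E H.

B G A C F D E H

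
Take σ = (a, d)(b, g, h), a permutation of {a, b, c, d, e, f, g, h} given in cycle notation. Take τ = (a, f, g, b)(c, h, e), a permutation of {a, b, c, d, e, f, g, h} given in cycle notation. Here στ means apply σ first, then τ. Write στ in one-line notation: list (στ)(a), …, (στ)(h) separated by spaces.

For each element, apply σ then τ: a → d → d; b → g → b; c → c → h; d → a → f; e → e → c; f → f → g; g → h → e; h → b → a.
Collecting the images, στ = [d b h f c g e a].

d b h f c g e a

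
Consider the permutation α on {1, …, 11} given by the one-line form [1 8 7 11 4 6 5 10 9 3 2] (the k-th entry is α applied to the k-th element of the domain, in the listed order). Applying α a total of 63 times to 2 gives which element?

Tracing 2 → 8 → … returns to 2 after 8 steps, so 2 lies in an 8-cycle (2, 8, 10, 3, 7, 5, 4, 11).
Since the cycle has length 8, α^63 acts on it the same as α^7 (63 mod 8 = 7).
Stepping 7 places around the cycle: 2 → 8 → 10 → 3 → 7 → 5 → 4 → 11.

11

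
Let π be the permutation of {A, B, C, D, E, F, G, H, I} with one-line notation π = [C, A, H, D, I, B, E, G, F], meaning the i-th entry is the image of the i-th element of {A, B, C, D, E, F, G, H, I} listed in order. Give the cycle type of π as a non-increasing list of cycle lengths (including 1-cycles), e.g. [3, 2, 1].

The disjoint cycles are (A C H G E I F B)(D), with lengths 8, 1 in non-increasing order.

[8, 1]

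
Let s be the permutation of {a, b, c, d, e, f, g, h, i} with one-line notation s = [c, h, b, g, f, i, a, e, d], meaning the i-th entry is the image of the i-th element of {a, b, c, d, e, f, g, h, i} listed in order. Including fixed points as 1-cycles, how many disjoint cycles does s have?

1

The cycle decomposition is (a c b h e f i d g), which has 1 cycle (counting 1-cycles).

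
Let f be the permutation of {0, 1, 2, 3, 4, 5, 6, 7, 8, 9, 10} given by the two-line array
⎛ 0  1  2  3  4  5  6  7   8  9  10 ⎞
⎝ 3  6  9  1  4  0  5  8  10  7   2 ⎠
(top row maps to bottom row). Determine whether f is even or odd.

even

In disjoint-cycle form the cycle lengths are 5, 5, 1.
A cycle is odd iff its length is even; f has 0 even-length cycles, so sgn(f) = (−1)^0 and f is even.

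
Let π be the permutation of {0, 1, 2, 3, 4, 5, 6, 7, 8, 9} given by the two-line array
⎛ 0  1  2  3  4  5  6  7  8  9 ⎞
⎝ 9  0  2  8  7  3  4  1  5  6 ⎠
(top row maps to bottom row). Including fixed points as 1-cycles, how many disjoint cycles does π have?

The cycle decomposition is (0 9 6 4 7 1)(2)(3 8 5), which has 3 cycles (counting 1-cycles).

3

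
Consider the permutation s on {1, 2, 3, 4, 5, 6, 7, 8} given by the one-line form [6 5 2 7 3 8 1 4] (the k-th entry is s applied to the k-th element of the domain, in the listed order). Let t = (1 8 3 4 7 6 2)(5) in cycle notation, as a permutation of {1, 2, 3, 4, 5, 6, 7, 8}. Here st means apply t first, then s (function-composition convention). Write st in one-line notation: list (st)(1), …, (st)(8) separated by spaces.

4 6 7 1 3 5 8 2

For each element, apply t then s: 1 → 8 → 4; 2 → 1 → 6; 3 → 4 → 7; 4 → 7 → 1; 5 → 5 → 3; 6 → 2 → 5; 7 → 6 → 8; 8 → 3 → 2.
Collecting the images, st = [4 6 7 1 3 5 8 2].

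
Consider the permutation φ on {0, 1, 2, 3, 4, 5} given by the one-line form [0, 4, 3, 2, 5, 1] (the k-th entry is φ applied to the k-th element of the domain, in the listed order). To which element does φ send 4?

5

4 is element number 5 of the domain, and entry number 5 of the one-line form is 5, so φ(4) = 5.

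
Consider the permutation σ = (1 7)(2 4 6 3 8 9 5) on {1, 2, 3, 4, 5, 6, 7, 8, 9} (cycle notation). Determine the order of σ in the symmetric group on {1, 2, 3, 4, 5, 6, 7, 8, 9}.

14

The disjoint cycles have lengths 7, 2.
The order is lcm(7, 2) = 14.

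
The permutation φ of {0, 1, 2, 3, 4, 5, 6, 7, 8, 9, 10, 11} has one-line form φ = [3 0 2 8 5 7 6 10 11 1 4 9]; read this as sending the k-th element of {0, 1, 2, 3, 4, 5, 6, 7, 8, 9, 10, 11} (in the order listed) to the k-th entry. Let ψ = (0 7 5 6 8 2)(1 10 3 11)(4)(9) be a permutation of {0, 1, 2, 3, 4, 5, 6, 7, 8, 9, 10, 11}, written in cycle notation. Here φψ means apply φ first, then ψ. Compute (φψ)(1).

7

(φψ)(1) = ψ(φ(1)). φ(1) = 0, then ψ(0) = 7. So (φψ)(1) = 7.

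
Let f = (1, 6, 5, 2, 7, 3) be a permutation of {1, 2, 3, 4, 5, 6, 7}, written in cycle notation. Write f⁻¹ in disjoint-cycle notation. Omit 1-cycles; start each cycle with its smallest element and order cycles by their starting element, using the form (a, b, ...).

(1, 3, 7, 2, 5, 6)

Inverting a permutation written in cycle notation just reverses the order within every cycle.
After reversing and putting each cycle's least element first, f⁻¹ = (1, 3, 7, 2, 5, 6).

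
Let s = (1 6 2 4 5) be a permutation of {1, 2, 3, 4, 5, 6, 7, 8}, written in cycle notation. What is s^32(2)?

5

2 lies in the 5-cycle (1 6 2 4 5).
Powers repeat with period 5 on this cycle, and 32 mod 5 = 2, so s^32(2) = s^2(2).
Advancing 2 steps from 2: 2 → 4 → 5.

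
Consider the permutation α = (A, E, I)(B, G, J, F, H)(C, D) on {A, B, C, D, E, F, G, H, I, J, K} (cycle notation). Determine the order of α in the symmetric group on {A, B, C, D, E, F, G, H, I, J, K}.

The cycle type of α is (5, 3, 2, 1).
Since disjoint cycles commute, ord(α) = lcm(5, 3, 2) = 30.

30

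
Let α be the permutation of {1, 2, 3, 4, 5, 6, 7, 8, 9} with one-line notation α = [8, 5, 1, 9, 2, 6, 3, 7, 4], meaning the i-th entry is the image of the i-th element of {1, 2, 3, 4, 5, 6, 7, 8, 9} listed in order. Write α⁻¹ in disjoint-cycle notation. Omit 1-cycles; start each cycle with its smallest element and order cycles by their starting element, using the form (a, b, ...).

First write α in disjoint cycles: (1, 8, 7, 3)(2, 5)(4, 9).
Reversing each cycle (and rotating so the smallest element leads) gives α⁻¹ = (1, 3, 7, 8)(2, 5)(4, 9).

(1, 3, 7, 8)(2, 5)(4, 9)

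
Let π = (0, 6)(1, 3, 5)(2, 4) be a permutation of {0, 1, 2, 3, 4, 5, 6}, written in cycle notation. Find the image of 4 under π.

2

In the cycle (2, 4), 4 is followed by 2, so π(4) = 2.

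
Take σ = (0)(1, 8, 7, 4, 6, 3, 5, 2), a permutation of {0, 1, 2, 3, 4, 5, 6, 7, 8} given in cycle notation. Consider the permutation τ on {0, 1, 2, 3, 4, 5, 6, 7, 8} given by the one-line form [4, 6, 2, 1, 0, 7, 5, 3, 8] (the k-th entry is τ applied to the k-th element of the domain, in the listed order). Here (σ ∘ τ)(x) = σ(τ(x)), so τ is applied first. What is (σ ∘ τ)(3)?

8

τ(3) = 1, then σ(1) = 8; composing gives (σ ∘ τ)(3) = 8.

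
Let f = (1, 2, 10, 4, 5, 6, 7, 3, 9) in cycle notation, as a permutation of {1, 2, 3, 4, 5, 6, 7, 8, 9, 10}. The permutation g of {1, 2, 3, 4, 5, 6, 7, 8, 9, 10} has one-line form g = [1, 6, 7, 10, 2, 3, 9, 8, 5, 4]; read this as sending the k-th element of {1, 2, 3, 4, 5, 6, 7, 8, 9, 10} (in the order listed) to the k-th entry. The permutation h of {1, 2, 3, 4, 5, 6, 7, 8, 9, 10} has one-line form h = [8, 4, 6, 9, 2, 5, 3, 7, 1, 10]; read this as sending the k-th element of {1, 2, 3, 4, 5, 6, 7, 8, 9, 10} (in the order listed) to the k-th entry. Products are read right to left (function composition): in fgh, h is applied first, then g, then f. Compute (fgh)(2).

Chase 2: h(2) = 4; g(4) = 10; f(10) = 4. Hence (fgh)(2) = 4.

4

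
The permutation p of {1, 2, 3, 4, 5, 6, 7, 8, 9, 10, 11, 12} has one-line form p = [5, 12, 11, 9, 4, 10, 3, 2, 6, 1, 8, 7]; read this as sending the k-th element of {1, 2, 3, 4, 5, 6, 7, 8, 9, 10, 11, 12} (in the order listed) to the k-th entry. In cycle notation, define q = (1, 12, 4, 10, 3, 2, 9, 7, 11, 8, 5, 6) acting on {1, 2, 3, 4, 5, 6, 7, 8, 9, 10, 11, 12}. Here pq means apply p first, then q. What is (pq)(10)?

12

First apply p: p(10) = 1, then q(1) = 12. Thus (pq)(10) = 12.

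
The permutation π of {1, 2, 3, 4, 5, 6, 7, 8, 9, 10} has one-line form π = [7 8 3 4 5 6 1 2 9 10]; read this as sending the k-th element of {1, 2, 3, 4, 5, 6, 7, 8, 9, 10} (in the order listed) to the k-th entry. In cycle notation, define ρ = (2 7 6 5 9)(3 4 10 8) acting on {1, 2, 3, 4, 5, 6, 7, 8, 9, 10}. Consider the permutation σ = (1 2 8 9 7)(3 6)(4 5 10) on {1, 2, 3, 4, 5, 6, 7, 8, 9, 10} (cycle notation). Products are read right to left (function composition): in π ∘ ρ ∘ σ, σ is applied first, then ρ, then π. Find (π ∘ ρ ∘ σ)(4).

Apply the permutations in order: σ(4) = 5, then ρ(5) = 9, then π(9) = 9. So (π ∘ ρ ∘ σ)(4) = 9.

9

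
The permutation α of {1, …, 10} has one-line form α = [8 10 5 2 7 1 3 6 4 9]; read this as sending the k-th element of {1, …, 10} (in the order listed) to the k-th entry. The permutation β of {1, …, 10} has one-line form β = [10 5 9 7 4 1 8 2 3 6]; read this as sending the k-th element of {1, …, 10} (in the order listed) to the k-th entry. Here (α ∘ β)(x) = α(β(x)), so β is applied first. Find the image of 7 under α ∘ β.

6

First apply β: β(7) = 8, then α(8) = 6. Thus (α ∘ β)(7) = 6.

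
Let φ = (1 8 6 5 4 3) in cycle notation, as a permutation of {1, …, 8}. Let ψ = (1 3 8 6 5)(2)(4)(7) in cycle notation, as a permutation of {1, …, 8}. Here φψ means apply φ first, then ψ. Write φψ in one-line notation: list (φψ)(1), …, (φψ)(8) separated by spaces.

For each element, apply φ then ψ: 1 → 8 → 6; 2 → 2 → 2; 3 → 1 → 3; 4 → 3 → 8; 5 → 4 → 4; 6 → 5 → 1; 7 → 7 → 7; 8 → 6 → 5.
Collecting the images, φψ = [6 2 3 8 4 1 7 5].

6 2 3 8 4 1 7 5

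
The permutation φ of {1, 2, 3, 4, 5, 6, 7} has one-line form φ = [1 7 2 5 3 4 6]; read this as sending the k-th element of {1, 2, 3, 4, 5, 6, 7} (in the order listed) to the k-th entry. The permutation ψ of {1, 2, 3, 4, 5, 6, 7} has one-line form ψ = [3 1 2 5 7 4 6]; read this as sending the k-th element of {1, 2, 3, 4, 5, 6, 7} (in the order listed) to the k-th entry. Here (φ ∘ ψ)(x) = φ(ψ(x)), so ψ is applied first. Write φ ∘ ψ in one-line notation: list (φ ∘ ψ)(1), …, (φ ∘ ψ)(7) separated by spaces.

Chase each element through ψ then φ: 1 → 3 → 2; 2 → 1 → 1; 3 → 2 → 7; 4 → 5 → 3; 5 → 7 → 6; 6 → 4 → 5; 7 → 6 → 4.
Collecting the images, φ ∘ ψ = [2 1 7 3 6 5 4].

2 1 7 3 6 5 4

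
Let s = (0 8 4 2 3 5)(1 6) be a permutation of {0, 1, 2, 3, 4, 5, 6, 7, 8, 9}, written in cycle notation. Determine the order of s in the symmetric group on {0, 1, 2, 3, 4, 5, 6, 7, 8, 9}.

The cycle type of s is (6, 2, 1, 1).
Since disjoint cycles commute, ord(s) = lcm(6, 2) = 6.

6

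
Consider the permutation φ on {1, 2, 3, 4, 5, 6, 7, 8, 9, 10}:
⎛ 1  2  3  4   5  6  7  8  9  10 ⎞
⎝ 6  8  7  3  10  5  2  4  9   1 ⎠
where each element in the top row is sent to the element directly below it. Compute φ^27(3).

2

Tracing 3 → 7 → … returns to 3 after 5 steps, so 3 lies in a 5-cycle (2 8 4 3 7).
On a 5-cycle, φ^5 is the identity, so φ^27 = φ^2 there (27 ≡ 2 mod 5).
Advancing 2 steps from 3: 3 → 7 → 2.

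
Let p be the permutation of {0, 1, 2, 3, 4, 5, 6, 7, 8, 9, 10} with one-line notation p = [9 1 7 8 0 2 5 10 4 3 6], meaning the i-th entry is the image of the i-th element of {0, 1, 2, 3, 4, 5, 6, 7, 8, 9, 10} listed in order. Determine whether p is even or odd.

even

In disjoint-cycle form the cycle lengths are 5, 5, 1.
A cycle is odd iff its length is even; p has 0 even-length cycles, so sgn(p) = (−1)^0 and p is even.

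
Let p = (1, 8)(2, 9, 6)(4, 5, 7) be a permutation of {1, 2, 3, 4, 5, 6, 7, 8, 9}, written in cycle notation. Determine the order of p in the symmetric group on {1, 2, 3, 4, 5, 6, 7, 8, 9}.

The disjoint cycles have lengths 3, 3, 2, 1.
The order is lcm(3, 3, 2) = 6.

6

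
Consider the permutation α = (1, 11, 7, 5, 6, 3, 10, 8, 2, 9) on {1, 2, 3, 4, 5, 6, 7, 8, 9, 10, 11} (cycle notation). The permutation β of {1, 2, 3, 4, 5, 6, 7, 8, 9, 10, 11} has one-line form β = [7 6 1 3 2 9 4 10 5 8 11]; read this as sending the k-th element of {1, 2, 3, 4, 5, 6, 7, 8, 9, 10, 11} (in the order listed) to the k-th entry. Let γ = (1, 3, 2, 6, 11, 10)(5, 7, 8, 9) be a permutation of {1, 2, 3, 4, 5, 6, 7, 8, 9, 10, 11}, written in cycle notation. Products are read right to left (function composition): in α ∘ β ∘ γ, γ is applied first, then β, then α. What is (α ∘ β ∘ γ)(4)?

(α ∘ β ∘ γ)(4) = α(β(γ(4))). γ(4) = 4, then β(4) = 3, then α(3) = 10, so the result is 10.

10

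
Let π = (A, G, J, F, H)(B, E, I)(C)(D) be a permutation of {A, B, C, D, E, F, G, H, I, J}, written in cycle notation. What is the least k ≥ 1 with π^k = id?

The disjoint cycles have lengths 5, 3, 1, 1.
The order of π is the least common multiple of its cycle lengths: lcm(5, 3) = 15.

15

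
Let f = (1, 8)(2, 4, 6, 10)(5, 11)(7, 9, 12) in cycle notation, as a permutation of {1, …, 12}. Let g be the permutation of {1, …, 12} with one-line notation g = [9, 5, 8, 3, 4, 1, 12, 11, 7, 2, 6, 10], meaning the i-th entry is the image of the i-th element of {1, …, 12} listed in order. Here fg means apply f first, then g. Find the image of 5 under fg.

(fg)(5) = g(f(5)). f(5) = 11, then g(11) = 6. So (fg)(5) = 6.

6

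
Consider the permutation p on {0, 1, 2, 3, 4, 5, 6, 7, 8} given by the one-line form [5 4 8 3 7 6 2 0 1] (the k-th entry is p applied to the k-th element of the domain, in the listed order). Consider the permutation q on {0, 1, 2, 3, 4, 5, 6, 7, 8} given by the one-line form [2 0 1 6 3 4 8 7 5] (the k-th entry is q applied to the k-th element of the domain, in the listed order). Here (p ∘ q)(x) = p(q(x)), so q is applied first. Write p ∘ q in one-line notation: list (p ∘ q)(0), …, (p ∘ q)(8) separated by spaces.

8 5 4 2 3 7 1 0 6

For each element, apply q then p: 0 → 2 → 8; 1 → 0 → 5; 2 → 1 → 4; 3 → 6 → 2; 4 → 3 → 3; 5 → 4 → 7; 6 → 8 → 1; 7 → 7 → 0; 8 → 5 → 6.
So p ∘ q in one-line form is 8 5 4 2 3 7 1 0 6.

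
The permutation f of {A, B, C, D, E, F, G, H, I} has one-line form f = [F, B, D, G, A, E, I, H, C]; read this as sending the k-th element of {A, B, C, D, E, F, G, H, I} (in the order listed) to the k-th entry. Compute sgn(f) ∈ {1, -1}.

In disjoint-cycle form the cycle lengths are 4, 3, 1, 1.
A cycle of length ℓ contributes ℓ−1 transpositions, so f is a product of 3 + 2 = 5 transpositions — odd.

-1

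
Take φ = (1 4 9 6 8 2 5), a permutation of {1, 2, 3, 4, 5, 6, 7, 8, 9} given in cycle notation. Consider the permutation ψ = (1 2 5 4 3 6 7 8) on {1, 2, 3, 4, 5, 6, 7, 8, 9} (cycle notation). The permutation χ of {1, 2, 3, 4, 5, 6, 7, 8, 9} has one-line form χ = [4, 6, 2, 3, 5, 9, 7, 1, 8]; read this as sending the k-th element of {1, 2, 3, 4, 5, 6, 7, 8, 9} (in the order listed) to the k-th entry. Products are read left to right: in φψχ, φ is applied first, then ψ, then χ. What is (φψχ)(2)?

3

(φψχ)(2) = χ(ψ(φ(2))). φ(2) = 5, then ψ(5) = 4, then χ(4) = 3, so the result is 3.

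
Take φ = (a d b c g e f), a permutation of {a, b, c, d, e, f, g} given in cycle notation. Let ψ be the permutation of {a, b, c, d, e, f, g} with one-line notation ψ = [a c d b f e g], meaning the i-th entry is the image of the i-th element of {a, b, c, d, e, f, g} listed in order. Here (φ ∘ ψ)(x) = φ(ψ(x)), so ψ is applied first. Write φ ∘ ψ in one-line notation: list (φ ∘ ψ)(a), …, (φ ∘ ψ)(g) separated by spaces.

(φ ∘ ψ)(x) = φ(ψ(x)). Computing each image: φ(ψ(a)) = φ(a) = d, φ(ψ(b)) = φ(c) = g, φ(ψ(c)) = φ(d) = b, φ(ψ(d)) = φ(b) = c, φ(ψ(e)) = φ(f) = a, φ(ψ(f)) = φ(e) = f, φ(ψ(g)) = φ(g) = e.
Hence φ ∘ ψ = [d g b c a f e].

d g b c a f e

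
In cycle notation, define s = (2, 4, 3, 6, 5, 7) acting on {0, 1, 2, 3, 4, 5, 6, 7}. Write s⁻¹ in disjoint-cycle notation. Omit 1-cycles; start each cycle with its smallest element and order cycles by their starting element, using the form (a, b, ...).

(2, 7, 5, 6, 3, 4)

The inverse reverses each cycle.
After reversing and putting each cycle's least element first, s⁻¹ = (2, 7, 5, 6, 3, 4).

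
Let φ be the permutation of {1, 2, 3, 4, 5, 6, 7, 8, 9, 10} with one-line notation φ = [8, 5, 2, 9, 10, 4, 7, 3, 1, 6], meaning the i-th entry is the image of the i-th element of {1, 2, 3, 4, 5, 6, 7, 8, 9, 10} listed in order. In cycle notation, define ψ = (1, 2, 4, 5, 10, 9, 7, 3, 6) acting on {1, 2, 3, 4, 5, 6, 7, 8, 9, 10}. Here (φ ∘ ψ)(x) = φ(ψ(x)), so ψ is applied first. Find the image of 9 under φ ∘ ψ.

First apply ψ: ψ(9) = 7, then φ(7) = 7. Thus (φ ∘ ψ)(9) = 7.

7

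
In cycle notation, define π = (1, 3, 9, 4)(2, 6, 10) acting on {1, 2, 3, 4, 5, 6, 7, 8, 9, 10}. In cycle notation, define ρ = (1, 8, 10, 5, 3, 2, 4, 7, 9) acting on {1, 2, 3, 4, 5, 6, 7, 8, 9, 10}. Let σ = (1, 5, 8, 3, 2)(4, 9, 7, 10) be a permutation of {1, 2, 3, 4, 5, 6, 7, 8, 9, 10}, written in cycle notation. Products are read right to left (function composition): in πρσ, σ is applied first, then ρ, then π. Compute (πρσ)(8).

6

(πρσ)(8) = π(ρ(σ(8))). σ(8) = 3, then ρ(3) = 2, then π(2) = 6, so the result is 6.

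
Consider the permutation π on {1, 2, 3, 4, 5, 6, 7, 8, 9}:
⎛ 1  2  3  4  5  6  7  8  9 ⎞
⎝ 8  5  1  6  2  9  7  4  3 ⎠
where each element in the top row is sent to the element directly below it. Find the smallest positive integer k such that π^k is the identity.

6

Decomposing into disjoint cycles gives cycle lengths 6, 2, 1.
Since disjoint cycles commute, ord(π) = lcm(6, 2) = 6.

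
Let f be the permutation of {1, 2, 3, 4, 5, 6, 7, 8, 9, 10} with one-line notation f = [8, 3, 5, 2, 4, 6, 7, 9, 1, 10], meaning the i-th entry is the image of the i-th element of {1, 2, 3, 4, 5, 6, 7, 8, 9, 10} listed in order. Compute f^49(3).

Tracing 3 → 5 → … returns to 3 after 4 steps, so 3 lies in a 4-cycle (2, 3, 5, 4).
On a 4-cycle, f^4 is the identity, so f^49 = f^1 there (49 ≡ 1 mod 4).
Stepping 1 place around the cycle: 3 → 5.

5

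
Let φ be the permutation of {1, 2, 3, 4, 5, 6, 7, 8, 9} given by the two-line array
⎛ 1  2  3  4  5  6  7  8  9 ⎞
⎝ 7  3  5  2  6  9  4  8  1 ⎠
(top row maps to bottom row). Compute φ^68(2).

9

Tracing 2 → 3 → … returns to 2 after 8 steps, so 2 lies in an 8-cycle (1, 7, 4, 2, 3, 5, 6, 9).
Powers repeat with period 8 on this cycle, and 68 mod 8 = 4, so φ^68(2) = φ^4(2).
Advancing 4 steps from 2: 2 → 3 → 5 → 6 → 9.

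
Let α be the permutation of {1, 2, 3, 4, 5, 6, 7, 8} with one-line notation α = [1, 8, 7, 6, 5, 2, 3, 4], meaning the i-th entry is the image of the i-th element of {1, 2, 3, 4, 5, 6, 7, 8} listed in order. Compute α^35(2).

Tracing 2 → 8 → … returns to 2 after 4 steps, so 2 lies in a 4-cycle (2 8 4 6).
On a 4-cycle, α^4 is the identity, so α^35 = α^3 there (35 ≡ 3 mod 4).
Advancing 3 steps from 2: 2 → 8 → 4 → 6.

6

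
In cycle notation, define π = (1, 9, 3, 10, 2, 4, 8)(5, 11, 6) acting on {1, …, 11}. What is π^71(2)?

4

2 lies in the 7-cycle (1, 9, 3, 10, 2, 4, 8).
On a 7-cycle, π^7 is the identity, so π^71 = π^1 there (71 ≡ 1 mod 7).
Stepping 1 place around the cycle: 2 → 4.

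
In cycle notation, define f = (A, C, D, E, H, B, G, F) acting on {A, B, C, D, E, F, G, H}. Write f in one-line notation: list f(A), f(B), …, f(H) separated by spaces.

Reading each image from the cycles: A↦C, B↦G, C↦D, D↦E, E↦H, F↦A, G↦F, H↦B.
So the one-line form is C G D E H A F B.

C G D E H A F B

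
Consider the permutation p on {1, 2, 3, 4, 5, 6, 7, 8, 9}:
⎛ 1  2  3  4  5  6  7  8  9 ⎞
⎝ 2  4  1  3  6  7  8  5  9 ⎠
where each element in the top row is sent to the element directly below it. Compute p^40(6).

6

Tracing 6 → 7 → … returns to 6 after 4 steps, so 6 lies in a 4-cycle (5 6 7 8).
On a 4-cycle, p^4 is the identity, so p^40 = p^0 there (40 ≡ 0 mod 4).
So p^40(6) = 6.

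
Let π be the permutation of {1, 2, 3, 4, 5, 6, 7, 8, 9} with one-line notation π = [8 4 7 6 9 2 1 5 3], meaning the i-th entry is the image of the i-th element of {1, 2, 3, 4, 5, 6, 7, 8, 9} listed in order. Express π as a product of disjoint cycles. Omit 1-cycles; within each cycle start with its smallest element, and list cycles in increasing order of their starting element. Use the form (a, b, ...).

From 1: 1 → 8 → 5 → 9 → 3 → 7 → 1, closing the cycle (1, 8, 5, 9, 3, 7).
Repeating from the next unused element and collecting all non-trivial cycles gives (1, 8, 5, 9, 3, 7)(2, 4, 6).

(1, 8, 5, 9, 3, 7)(2, 4, 6)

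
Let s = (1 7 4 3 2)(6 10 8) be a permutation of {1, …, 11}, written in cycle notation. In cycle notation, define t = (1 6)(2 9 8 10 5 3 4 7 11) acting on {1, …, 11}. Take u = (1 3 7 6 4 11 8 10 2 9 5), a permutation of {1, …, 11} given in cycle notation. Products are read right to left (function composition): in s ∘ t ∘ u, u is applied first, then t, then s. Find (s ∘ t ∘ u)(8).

Apply the permutations in order: u(8) = 10, then t(10) = 5, then s(5) = 5. So (s ∘ t ∘ u)(8) = 5.

5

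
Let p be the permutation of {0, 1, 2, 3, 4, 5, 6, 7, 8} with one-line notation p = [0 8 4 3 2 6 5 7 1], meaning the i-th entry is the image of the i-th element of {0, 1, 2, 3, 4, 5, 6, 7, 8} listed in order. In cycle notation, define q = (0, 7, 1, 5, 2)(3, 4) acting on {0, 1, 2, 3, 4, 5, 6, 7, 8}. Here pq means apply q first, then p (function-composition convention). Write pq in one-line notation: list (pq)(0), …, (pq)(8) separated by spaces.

7 6 0 2 3 4 5 8 1

Chase each element through q then p: 0 → 7 → 7; 1 → 5 → 6; 2 → 0 → 0; 3 → 4 → 2; 4 → 3 → 3; 5 → 2 → 4; 6 → 6 → 5; 7 → 1 → 8; 8 → 8 → 1.
Collecting the images, pq = [7 6 0 2 3 4 5 8 1].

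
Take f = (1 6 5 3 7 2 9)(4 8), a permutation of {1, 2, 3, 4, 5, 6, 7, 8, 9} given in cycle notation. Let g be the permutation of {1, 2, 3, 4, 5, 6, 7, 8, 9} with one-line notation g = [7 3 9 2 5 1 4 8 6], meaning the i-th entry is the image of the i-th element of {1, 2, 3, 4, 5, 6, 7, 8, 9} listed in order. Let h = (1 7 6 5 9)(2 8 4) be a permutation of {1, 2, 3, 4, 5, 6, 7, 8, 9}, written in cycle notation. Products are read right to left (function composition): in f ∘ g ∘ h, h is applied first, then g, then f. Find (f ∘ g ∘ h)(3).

Apply the permutations in order: h(3) = 3, then g(3) = 9, then f(9) = 1. So (f ∘ g ∘ h)(3) = 1.

1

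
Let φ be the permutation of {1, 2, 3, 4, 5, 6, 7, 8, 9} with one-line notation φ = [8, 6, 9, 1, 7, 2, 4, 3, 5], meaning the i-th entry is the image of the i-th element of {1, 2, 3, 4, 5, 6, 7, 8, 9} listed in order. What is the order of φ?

14

The disjoint-cycle form of φ has cycle lengths 7, 2.
The order of φ is the least common multiple of its cycle lengths: lcm(7, 2) = 14.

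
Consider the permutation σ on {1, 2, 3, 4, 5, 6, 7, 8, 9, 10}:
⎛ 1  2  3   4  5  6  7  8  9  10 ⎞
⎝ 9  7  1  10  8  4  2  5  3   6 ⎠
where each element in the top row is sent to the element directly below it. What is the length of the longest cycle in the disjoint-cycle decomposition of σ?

3

Decomposing into disjoint cycles gives (1, 9, 3)(2, 7)(4, 10, 6)(5, 8); the longest has length 3.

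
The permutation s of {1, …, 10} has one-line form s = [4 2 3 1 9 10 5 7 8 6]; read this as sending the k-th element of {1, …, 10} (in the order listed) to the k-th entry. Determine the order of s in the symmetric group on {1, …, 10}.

4

Decomposing into disjoint cycles gives cycle lengths 4, 2, 2, 1, 1.
Since disjoint cycles commute, ord(s) = lcm(4, 2, 2) = 4.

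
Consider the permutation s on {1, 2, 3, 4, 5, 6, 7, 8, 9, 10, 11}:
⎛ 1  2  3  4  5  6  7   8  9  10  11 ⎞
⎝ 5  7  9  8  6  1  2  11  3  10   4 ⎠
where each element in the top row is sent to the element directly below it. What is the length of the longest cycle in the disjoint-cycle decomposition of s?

3

Decomposing into disjoint cycles gives (1 5 6)(2 7)(3 9)(4 8 11); the longest has length 3.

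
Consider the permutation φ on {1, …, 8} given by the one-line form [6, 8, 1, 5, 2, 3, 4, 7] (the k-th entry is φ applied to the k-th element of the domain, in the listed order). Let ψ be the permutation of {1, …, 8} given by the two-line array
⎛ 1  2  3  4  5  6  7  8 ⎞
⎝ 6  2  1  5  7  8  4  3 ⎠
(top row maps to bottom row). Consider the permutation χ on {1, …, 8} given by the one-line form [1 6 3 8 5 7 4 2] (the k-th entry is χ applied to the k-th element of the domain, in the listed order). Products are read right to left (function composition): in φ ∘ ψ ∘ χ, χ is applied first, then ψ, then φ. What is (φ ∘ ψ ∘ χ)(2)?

Chase 2: χ(2) = 6; ψ(6) = 8; φ(8) = 7. Hence (φ ∘ ψ ∘ χ)(2) = 7.

7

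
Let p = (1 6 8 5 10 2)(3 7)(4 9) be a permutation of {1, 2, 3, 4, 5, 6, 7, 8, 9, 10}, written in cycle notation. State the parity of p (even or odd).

The cycle lengths are 6, 2, 2.
A cycle of length ℓ contributes ℓ−1 transpositions, so p is a product of 5 + 1 + 1 = 7 transpositions — odd.

odd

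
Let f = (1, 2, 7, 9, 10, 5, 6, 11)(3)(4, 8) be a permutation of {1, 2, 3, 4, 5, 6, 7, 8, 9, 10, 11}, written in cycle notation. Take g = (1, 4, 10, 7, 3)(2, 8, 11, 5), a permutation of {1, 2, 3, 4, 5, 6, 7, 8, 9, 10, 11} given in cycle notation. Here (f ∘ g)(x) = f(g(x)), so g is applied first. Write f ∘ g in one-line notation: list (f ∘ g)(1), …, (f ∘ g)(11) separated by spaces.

8 4 2 5 7 11 3 1 10 9 6

(f ∘ g)(x) = f(g(x)). Computing each image: f(g(1)) = f(4) = 8, f(g(2)) = f(8) = 4, f(g(3)) = f(1) = 2, f(g(4)) = f(10) = 5, f(g(5)) = f(2) = 7, f(g(6)) = f(6) = 11, f(g(7)) = f(3) = 3, f(g(8)) = f(11) = 1, f(g(9)) = f(9) = 10, f(g(10)) = f(7) = 9, f(g(11)) = f(5) = 6.
Hence f ∘ g = [8 4 2 5 7 11 3 1 10 9 6].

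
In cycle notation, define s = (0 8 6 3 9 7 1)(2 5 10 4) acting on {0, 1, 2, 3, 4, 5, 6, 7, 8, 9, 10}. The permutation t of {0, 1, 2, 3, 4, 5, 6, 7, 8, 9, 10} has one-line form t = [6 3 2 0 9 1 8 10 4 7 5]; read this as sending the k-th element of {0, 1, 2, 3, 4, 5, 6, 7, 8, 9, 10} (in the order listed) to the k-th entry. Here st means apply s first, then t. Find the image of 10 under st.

9

(st)(10) = t(s(10)). s(10) = 4, then t(4) = 9. So (st)(10) = 9.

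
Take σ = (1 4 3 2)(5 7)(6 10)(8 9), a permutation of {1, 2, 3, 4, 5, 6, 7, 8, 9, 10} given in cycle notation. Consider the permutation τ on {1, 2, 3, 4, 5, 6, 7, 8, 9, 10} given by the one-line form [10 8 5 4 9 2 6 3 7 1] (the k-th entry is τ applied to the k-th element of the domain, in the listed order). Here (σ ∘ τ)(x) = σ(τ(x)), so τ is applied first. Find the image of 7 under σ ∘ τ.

τ(7) = 6, then σ(6) = 10; composing gives (σ ∘ τ)(7) = 10.

10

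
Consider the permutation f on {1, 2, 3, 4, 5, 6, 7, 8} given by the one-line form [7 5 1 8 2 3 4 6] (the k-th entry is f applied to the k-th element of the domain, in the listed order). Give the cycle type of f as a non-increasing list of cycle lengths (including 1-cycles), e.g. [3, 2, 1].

The disjoint cycles are (1, 7, 4, 8, 6, 3)(2, 5), with lengths 6, 2 in non-increasing order.

[6, 2]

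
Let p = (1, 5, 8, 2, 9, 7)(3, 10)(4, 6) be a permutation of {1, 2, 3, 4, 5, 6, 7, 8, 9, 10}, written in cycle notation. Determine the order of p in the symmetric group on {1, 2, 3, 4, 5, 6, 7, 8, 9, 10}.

The cycle type of p is (6, 2, 2).
Since disjoint cycles commute, ord(p) = lcm(6, 2, 2) = 6.

6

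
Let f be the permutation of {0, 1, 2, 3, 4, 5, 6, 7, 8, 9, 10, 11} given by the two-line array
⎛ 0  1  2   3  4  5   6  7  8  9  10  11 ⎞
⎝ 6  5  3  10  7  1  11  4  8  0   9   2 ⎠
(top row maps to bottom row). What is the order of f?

Writing f as disjoint cycles, the cycle lengths are 7, 2, 2, 1.
Since disjoint cycles commute, ord(f) = lcm(7, 2, 2) = 14.

14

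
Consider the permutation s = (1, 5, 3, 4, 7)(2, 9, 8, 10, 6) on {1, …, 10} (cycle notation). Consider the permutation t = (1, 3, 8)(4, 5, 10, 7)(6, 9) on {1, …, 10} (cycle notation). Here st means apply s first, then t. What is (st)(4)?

(st)(4) = t(s(4)). s(4) = 7, then t(7) = 4. So (st)(4) = 4.

4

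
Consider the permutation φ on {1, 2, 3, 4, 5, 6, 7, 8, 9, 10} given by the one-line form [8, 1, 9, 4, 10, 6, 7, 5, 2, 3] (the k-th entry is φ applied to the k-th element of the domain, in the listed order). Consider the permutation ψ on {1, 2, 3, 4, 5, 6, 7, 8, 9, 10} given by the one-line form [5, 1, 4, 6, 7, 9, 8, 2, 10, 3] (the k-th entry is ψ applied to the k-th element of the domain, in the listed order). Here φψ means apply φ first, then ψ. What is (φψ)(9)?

1

First apply φ: φ(9) = 2, then ψ(2) = 1. Thus (φψ)(9) = 1.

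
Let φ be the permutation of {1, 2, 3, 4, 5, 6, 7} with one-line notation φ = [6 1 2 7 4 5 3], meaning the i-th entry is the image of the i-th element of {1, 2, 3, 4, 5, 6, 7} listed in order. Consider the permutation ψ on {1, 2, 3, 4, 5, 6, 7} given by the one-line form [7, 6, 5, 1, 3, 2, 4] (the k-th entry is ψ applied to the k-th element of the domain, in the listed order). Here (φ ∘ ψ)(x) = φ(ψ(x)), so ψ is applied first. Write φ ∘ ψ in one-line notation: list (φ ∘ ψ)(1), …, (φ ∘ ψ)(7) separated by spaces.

3 5 4 6 2 1 7

Chase each element through ψ then φ: 1 → 7 → 3; 2 → 6 → 5; 3 → 5 → 4; 4 → 1 → 6; 5 → 3 → 2; 6 → 2 → 1; 7 → 4 → 7.
So φ ∘ ψ in one-line form is 3 5 4 6 2 1 7.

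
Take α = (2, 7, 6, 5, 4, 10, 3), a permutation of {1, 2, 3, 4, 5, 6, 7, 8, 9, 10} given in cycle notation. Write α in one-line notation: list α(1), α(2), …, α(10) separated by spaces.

Image by image: 1↦1, 2↦7, 3↦2, 4↦10, 5↦4, 6↦5, 7↦6, 8↦8, 9↦9, 10↦3.
Listing these in domain order gives 1 7 2 10 4 5 6 8 9 3.

1 7 2 10 4 5 6 8 9 3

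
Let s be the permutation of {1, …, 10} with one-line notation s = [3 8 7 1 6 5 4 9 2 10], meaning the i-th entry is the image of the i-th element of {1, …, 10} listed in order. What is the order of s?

Writing s as disjoint cycles, the cycle lengths are 4, 3, 2, 1.
The order of s is the least common multiple of its cycle lengths: lcm(4, 3, 2) = 12.

12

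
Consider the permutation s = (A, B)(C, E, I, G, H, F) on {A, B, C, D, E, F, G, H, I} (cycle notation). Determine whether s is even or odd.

even

The cycle lengths are 6, 2, 1.
A cycle of length ℓ contributes ℓ−1 transpositions, so s is a product of 5 + 1 = 6 transpositions — even.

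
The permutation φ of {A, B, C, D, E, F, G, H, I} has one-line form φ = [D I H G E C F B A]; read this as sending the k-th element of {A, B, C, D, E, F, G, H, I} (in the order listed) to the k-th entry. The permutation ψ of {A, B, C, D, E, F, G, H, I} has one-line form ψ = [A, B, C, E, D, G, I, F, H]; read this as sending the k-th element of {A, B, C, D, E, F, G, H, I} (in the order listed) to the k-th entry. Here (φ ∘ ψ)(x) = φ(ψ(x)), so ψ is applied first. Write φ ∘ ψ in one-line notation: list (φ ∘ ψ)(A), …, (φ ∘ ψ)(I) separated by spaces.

D I H E G F A C B

For each element, apply ψ then φ: A → A → D; B → B → I; C → C → H; D → E → E; E → D → G; F → G → F; G → I → A; H → F → C; I → H → B.
Collecting the images, φ ∘ ψ = [D I H E G F A C B].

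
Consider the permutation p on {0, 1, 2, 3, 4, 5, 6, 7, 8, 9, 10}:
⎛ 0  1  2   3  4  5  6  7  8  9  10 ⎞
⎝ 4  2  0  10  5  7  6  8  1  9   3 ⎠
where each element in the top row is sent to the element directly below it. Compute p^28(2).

Tracing 2 → 0 → … returns to 2 after 7 steps, so 2 lies in a 7-cycle (0, 4, 5, 7, 8, 1, 2).
Powers repeat with period 7 on this cycle, and 28 mod 7 = 0, so p^28(2) = p^0(2).
So p^28(2) = 2.

2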